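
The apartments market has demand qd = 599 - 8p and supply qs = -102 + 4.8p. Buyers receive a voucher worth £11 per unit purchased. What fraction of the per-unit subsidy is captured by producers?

Producer share = 0.625

Pre-subsidy: 599 - 8p = -102 + 4.8p gives p* = 54.765625, q* = 160.875.
With the rebate, buyers effectively pay pb = ps − 11, where ps is the price sellers receive.
Demand in terms of ps becomes qd = 599 − 8(ps − 11) = 687 - 8ps. Setting this equal to supply: 687 - 8ps = -102 + 4.8ps, so ps = 61.640625.
Buyers pay pb = 61.640625 − 11 = 50.640625; q' = -102 + 4.8·61.640625 = 193.875.
Buyers' price falls by p* − pb = 54.765625 − 50.640625 = 4.125; sellers' price rises by ps − p* = 61.640625 − 54.765625 = 6.875.
So producers capture 6.875/11 = 0.625 of each unit of subsidy.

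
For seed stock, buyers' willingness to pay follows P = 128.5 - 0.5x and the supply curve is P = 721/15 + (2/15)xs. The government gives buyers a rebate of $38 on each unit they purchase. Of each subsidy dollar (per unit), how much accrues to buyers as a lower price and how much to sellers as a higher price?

Buyers gain $30 per unit; sellers gain $8 per unit

Pre-subsidy: 128.5 - 0.5x = 721/15 + (2/15)x gives x* = 127 and P* = 65.
With the rebate, buyers effectively pay Pb = Ps − 38, where Ps is the price sellers receive.
On the curves, Pb = 128.5 - 0.5x and Ps = 721/15 + (2/15)x; the wedge Ps − Pb = 38 gives 721/15 + (2/15)x − (128.5 - 0.5x) = 38, so x' = 187.
Then Pb = 128.5 − 0.5·187 = 35 and Ps = 721/15 + (2/15)·187 = 73.
Buyers' price falls by P* − Pb = 65 − 35 = 30; sellers' price rises by Ps − P* = 73 − 65 = 8.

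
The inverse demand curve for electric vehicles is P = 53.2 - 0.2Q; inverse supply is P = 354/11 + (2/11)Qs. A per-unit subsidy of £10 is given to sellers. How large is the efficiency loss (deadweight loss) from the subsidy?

Deadweight loss = 2750/21

Pre-subsidy: 53.2 - 0.2Q = 354/11 + (2/11)Q gives Q* = 1156/21 and P* = 886/21.
With the subsidy, sellers receive Ps = Pb + 10 for each unit, where Pb is the price buyers pay.
On the curves, Pb = 53.2 - 0.2Q and Ps = 354/11 + (2/11)Q; the wedge Ps − Pb = 10 gives 354/11 + (2/11)Q − (53.2 - 0.2Q) = 10, so Q' = 1706/21.
Then Pb = 53.2 − 0.2·(1706/21) = 776/21 and Ps = 354/11 + (2/11)·(1706/21) = 986/21.
The subsidy expands output by 1706/21 − 1156/21 = 550/21 past the efficient level; on those units the gap between marginal cost and willingness to pay runs from 0 up to 10.
DWL = ½ × 10 × 550/21 = 2750/21.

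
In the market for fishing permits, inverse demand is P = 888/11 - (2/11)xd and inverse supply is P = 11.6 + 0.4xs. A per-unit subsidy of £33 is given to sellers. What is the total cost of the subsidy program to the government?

Government cost = £5792.53125

Pre-subsidy: 888/11 - (2/11)x = 11.6 + 0.4x gives x* = 118.8125 and P* = 59.125.
With the subsidy, sellers receive Ps = Pb + 33 for each unit, where Pb is the price buyers pay.
On the curves, Pb = 888/11 - (2/11)x and Ps = 11.6 + 0.4x; the wedge Ps − Pb = 33 gives 11.6 + 0.4x − (888/11 - (2/11)x) = 33, so x' = 175.53125.
Then Pb = 888/11 − (2/11)·175.53125 = 48.8125 and Ps = 11.6 + 0.4·175.53125 = 81.8125.
Government outlay = subsidy × quantity = 33 × 175.53125 = 5792.53125.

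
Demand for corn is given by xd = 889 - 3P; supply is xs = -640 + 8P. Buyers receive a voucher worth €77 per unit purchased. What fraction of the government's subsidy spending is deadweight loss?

Pre-subsidy: 889 - 3P = -640 + 8P gives P* = 139, x* = 472.
With the rebate, buyers effectively pay Pb = Ps − 77, where Ps is the price sellers receive.
Demand in terms of Ps becomes xd = 889 − 3(Ps − 77) = 1120 - 3Ps. Setting this equal to supply: 1120 - 3Ps = -640 + 8Ps, so Ps = 160.
Buyers pay Pb = 160 − 77 = 83; x' = -640 + 8·160 = 640.
ΔCS = ½(472 + 640)(139 − 83) = 31136; ΔPS = ½(472 + 640)(160 − 139) = 11676.
Government spending = 77 × 640 = 49280.
DWL = ½ × 77 × (640 − 472) = 6468; fraction = 6468 / 49280 = 0.13125.

DWL / government spending = 0.13125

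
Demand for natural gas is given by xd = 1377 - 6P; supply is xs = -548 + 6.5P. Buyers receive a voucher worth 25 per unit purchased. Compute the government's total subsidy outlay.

Government cost = 13275

Pre-subsidy: 1377 - 6P = -548 + 6.5P gives P* = 154, x* = 453.
With the rebate, buyers effectively pay Pb = Ps − 25, where Ps is the price sellers receive.
Demand in terms of Ps becomes xd = 1377 − 6(Ps − 25) = 1527 - 6Ps. Setting this equal to supply: 1527 - 6Ps = -548 + 6.5Ps, so Ps = 166.
Buyers pay Pb = 166 − 25 = 141; x' = -548 + 6.5·166 = 531.
Government outlay = subsidy × quantity = 25 × 531 = 13275.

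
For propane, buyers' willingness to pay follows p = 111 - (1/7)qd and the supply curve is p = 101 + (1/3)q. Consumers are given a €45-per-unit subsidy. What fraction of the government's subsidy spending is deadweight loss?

DWL / government spending = 9/22

Pre-subsidy: 111 - (1/7)q = 101 + (1/3)q gives q* = 21 and p* = 108.
With the rebate, buyers effectively pay pb = ps − 45, where ps is the price sellers receive.
On the curves, pb = 111 - (1/7)q and ps = 101 + (1/3)q; the wedge ps − pb = 45 gives 101 + (1/3)q − (111 - (1/7)q) = 45, so q' = 115.5.
Then pb = 111 − (1/7)·115.5 = 94.5 and ps = 101 + (1/3)·115.5 = 139.5.
ΔCS = ½(21 + 115.5)(108 − 94.5) = 921.375; ΔPS = ½(21 + 115.5)(139.5 − 108) = 2149.875.
Government spending = 45 × 115.5 = 5197.5.
DWL = ½ × 45 × (115.5 − 21) = 2126.25; fraction = 2126.25 / 5197.5 = 9/22.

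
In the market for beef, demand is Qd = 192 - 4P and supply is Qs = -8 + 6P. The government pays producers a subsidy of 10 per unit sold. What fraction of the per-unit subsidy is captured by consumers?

Consumer share = 0.6

Pre-subsidy: 192 - 4P = -8 + 6P gives P* = 20, Q* = 112.
With the subsidy, sellers receive Ps = Pb + 10 for each unit, where Pb is the price buyers pay.
Supply in terms of Pb becomes Qs = -8 + 6(Pb + 10) = 52 + 6Pb. Setting this equal to demand: 192 - 4Pb = 52 + 6Pb, so Pb = 14.
Sellers receive Ps = 14 + 10 = 24; Q' = 192 − 4·14 = 136.
Buyers' price falls by P* − Pb = 20 − 14 = 6; sellers' price rises by Ps − P* = 24 − 20 = 4.
So consumers capture 6/10 = 0.6 of each unit of subsidy.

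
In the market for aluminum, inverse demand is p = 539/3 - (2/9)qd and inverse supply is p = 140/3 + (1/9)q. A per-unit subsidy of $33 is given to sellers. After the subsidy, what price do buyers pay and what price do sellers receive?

Pre-subsidy: 539/3 - (2/9)q = 140/3 + (1/9)q gives q* = 399 and p* = 91.
With the subsidy, sellers receive ps = pb + 33 for each unit, where pb is the price buyers pay.
On the curves, pb = 539/3 - (2/9)q and ps = 140/3 + (1/9)q; the wedge ps − pb = 33 gives 140/3 + (1/9)q − (539/3 - (2/9)q) = 33, so q' = 498.
Then pb = 539/3 − (2/9)·498 = 69 and ps = 140/3 + (1/9)·498 = 102.

Buyers pay $69; sellers receive $102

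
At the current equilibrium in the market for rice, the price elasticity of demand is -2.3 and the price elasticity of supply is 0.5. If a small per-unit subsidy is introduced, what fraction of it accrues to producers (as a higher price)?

For a small subsidy around the equilibrium, the benefit split depends on the relative slopes, which at a point are proportional to the elasticities.
Buyer share = εs/(εs + |εd|) = 0.5/(0.5 + 2.3) = 5/28; seller share = |εd|/(εs + |εd|) = 23/28.
So producers capture 23/28 of the subsidy.

Producer share = 23/28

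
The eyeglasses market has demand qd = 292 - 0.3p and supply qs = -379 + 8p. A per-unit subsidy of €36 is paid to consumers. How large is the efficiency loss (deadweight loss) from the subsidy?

Deadweight loss = 15552/83

Pre-subsidy: 292 - 0.3p = -379 + 8p gives p* = 6710/83, q* = 22223/83.
With the rebate, buyers effectively pay pb = ps − 36, where ps is the price sellers receive.
Demand in terms of ps becomes qd = 292 − 0.3(ps − 36) = 302.8 - 0.3ps. Setting this equal to supply: 302.8 - 0.3ps = -379 + 8ps, so ps = 6818/83.
Buyers pay pb = 6818/83 − 36 = 3830/83; q' = -379 + 8·(6818/83) = 23087/83.
The subsidy expands output by 23087/83 − 22223/83 = 864/83 past the efficient level; on those units the gap between marginal cost and willingness to pay runs from 0 up to 36.
DWL = ½ × 36 × 864/83 = 15552/83.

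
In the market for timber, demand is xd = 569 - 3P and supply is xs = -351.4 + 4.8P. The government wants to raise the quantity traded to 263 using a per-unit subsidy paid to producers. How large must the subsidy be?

At x = 263, invert demand for the buyer price: Pb = (569 − 263)/3 = 102; invert supply for the seller price: Ps = (263 − (-351.4))/4.8 = 128.
The subsidy must fill the gap: s = Ps − Pb = 128 − 102 = 26.

Required subsidy s = 26 per unit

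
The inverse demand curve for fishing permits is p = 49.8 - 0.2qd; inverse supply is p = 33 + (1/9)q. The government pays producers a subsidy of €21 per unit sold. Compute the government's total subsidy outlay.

Pre-subsidy: 49.8 - 0.2q = 33 + (1/9)q gives q* = 54 and p* = 39.
With the subsidy, sellers receive ps = pb + 21 for each unit, where pb is the price buyers pay.
On the curves, pb = 49.8 - 0.2q and ps = 33 + (1/9)q; the wedge ps − pb = 21 gives 33 + (1/9)q − (49.8 - 0.2q) = 21, so q' = 121.5.
Then pb = 49.8 − 0.2·121.5 = 25.5 and ps = 33 + (1/9)·121.5 = 46.5.
Government outlay = subsidy × quantity = 21 × 121.5 = 2551.5.

Government cost = €2551.5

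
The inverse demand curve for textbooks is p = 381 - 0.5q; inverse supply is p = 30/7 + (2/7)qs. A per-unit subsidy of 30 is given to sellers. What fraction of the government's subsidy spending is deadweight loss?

Pre-subsidy: 381 - 0.5q = 30/7 + (2/7)q gives q* = 5274/11 and p* = 1554/11.
With the subsidy, sellers receive ps = pb + 30 for each unit, where pb is the price buyers pay.
On the curves, pb = 381 - 0.5q and ps = 30/7 + (2/7)q; the wedge ps − pb = 30 gives 30/7 + (2/7)q − (381 - 0.5q) = 30, so q' = 5694/11.
Then pb = 381 − 0.5·(5694/11) = 1344/11 and ps = 30/7 + (2/7)·(5694/11) = 1674/11.
ΔCS = ½(5274/11 + 5694/11)(1554/11 − 1344/11) = 1151640/121; ΔPS = ½(5274/11 + 5694/11)(1674/11 − 1554/11) = 658080/121.
Government spending = 30 × 5694/11 = 170820/11.
DWL = ½ × 30 × (5694/11 − 5274/11) = 6300/11; fraction = (6300/11) / (170820/11) = 35/949.

DWL / government spending = 35/949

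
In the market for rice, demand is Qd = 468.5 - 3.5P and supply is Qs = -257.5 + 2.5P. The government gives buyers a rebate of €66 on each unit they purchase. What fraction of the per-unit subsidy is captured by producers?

Pre-subsidy: 468.5 - 3.5P = -257.5 + 2.5P gives P* = 121, Q* = 45.
With the rebate, buyers effectively pay Pb = Ps − 66, where Ps is the price sellers receive.
Demand in terms of Ps becomes Qd = 468.5 − 3.5(Ps − 66) = 699.5 - 3.5Ps. Setting this equal to supply: 699.5 - 3.5Ps = -257.5 + 2.5Ps, so Ps = 159.5.
Buyers pay Pb = 159.5 − 66 = 93.5; Q' = -257.5 + 2.5·159.5 = 141.25.
Buyers' price falls by P* − Pb = 121 − 93.5 = 27.5; sellers' price rises by Ps − P* = 159.5 − 121 = 38.5.
So producers capture 38.5/66 = 7/12 of each unit of subsidy.

Producer share = 7/12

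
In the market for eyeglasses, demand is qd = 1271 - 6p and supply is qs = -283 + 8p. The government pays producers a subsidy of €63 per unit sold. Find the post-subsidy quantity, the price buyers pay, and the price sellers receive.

q' = 821; buyers pay €75; sellers receive €138

Pre-subsidy: 1271 - 6p = -283 + 8p gives p* = 111, q* = 605.
With the subsidy, sellers receive ps = pb + 63 for each unit, where pb is the price buyers pay.
Supply in terms of pb becomes qs = -283 + 8(pb + 63) = 221 + 8pb. Setting this equal to demand: 1271 - 6pb = 221 + 8pb, so pb = 75.
Sellers receive ps = 75 + 63 = 138; q' = 1271 − 6·75 = 821.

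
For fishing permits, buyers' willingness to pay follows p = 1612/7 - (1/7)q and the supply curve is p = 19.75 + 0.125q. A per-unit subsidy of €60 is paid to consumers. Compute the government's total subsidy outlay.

Government cost = €60600

Pre-subsidy: 1612/7 - (1/7)q = 19.75 + 0.125q gives q* = 786 and p* = 118.
With the rebate, buyers effectively pay pb = ps − 60, where ps is the price sellers receive.
On the curves, pb = 1612/7 - (1/7)q and ps = 19.75 + 0.125q; the wedge ps − pb = 60 gives 19.75 + 0.125q − (1612/7 - (1/7)q) = 60, so q' = 1010.
Then pb = 1612/7 − (1/7)·1010 = 86 and ps = 19.75 + 0.125·1010 = 146.
Government outlay = subsidy × quantity = 60 × 1010 = 60600.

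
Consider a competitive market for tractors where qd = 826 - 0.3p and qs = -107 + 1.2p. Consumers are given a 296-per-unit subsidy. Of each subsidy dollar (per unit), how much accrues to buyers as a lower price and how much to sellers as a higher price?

Buyers gain 236.8 per unit; sellers gain 59.2 per unit

Pre-subsidy: 826 - 0.3p = -107 + 1.2p gives p* = 622, q* = 639.4.
With the rebate, buyers effectively pay pb = ps − 296, where ps is the price sellers receive.
Demand in terms of ps becomes qd = 826 − 0.3(ps − 296) = 914.8 - 0.3ps. Setting this equal to supply: 914.8 - 0.3ps = -107 + 1.2ps, so ps = 681.2.
Buyers pay pb = 681.2 − 296 = 385.2; q' = -107 + 1.2·681.2 = 710.44.
Buyers' price falls by p* − pb = 622 − 385.2 = 236.8; sellers' price rises by ps − p* = 681.2 − 622 = 59.2.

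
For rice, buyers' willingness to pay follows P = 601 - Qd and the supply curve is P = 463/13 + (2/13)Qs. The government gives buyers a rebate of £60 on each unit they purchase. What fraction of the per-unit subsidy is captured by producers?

Pre-subsidy: 601 - Q = 463/13 + (2/13)Q gives Q* = 490 and P* = 111.
With the rebate, buyers effectively pay Pb = Ps − 60, where Ps is the price sellers receive.
On the curves, Pb = 601 - Q and Ps = 463/13 + (2/13)Q; the wedge Ps − Pb = 60 gives 463/13 + (2/13)Q − (601 - Q) = 60, so Q' = 542.
Then Pb = 601 − 1·542 = 59 and Ps = 463/13 + (2/13)·542 = 119.
Buyers' price falls by P* − Pb = 111 − 59 = 52; sellers' price rises by Ps − P* = 119 − 111 = 8.
So producers capture 8/60 = 2/15 of each unit of subsidy.

Producer share = 2/15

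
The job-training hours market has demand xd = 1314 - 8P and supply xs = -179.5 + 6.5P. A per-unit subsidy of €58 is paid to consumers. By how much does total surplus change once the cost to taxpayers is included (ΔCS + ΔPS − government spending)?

Net change in total surplus = -€6032

Pre-subsidy: 1314 - 8P = -179.5 + 6.5P gives P* = 103, x* = 490.
With the rebate, buyers effectively pay Pb = Ps − 58, where Ps is the price sellers receive.
Demand in terms of Ps becomes xd = 1314 − 8(Ps − 58) = 1778 - 8Ps. Setting this equal to supply: 1778 - 8Ps = -179.5 + 6.5Ps, so Ps = 135.
Buyers pay Pb = 135 − 58 = 77; x' = -179.5 + 6.5·135 = 698.
ΔCS = ½(490 + 698)(103 − 77) = 15444; ΔPS = ½(490 + 698)(135 − 103) = 19008.
Government spending = 58 × 698 = 40484.
Net change = 15444 + 19008 − 40484 = -6032. The loss equals the DWL triangle ½·58·208.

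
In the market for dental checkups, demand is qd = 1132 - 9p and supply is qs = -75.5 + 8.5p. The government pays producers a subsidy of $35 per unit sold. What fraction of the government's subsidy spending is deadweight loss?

DWL / government spending = 153/1328

Pre-subsidy: 1132 - 9p = -75.5 + 8.5p gives p* = 69, q* = 511.
With the subsidy, sellers receive ps = pb + 35 for each unit, where pb is the price buyers pay.
Supply in terms of pb becomes qs = -75.5 + 8.5(pb + 35) = 222 + 8.5pb. Setting this equal to demand: 1132 - 9pb = 222 + 8.5pb, so pb = 52.
Sellers receive ps = 52 + 35 = 87; q' = 1132 − 9·52 = 664.
ΔCS = ½(511 + 664)(69 − 52) = 9987.5; ΔPS = ½(511 + 664)(87 − 69) = 10575.
Government spending = 35 × 664 = 23240.
DWL = ½ × 35 × (664 − 511) = 2677.5; fraction = 2677.5 / 23240 = 153/1328.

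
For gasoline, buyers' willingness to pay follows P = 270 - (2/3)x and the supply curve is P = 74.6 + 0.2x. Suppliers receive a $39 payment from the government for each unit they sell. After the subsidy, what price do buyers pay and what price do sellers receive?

Buyers pay 1166/13; sellers receive 1673/13

Pre-subsidy: 270 - (2/3)x = 74.6 + 0.2x gives x* = 2931/13 and P* = 1556/13.
With the subsidy, sellers receive Ps = Pb + 39 for each unit, where Pb is the price buyers pay.
On the curves, Pb = 270 - (2/3)x and Ps = 74.6 + 0.2x; the wedge Ps − Pb = 39 gives 74.6 + 0.2x − (270 - (2/3)x) = 39, so x' = 3516/13.
Then Pb = 270 − (2/3)·(3516/13) = 1166/13 and Ps = 74.6 + 0.2·(3516/13) = 1673/13.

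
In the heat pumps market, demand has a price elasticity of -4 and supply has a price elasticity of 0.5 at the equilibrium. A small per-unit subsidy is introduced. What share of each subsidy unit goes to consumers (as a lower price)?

For a small subsidy around the equilibrium, the benefit split depends on the relative slopes, which at a point are proportional to the elasticities.
Buyer share = εs/(εs + |εd|) = 0.5/(0.5 + 4) = 1/9; seller share = |εd|/(εs + |εd|) = 8/9.

Consumer share = 1/9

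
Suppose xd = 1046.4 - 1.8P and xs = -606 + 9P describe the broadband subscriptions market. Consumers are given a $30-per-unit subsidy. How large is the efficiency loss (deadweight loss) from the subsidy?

Deadweight loss = $675

Pre-subsidy: 1046.4 - 1.8P = -606 + 9P gives P* = 153, x* = 771.
With the rebate, buyers effectively pay Pb = Ps − 30, where Ps is the price sellers receive.
Demand in terms of Ps becomes xd = 1046.4 − 1.8(Ps − 30) = 1100.4 - 1.8Ps. Setting this equal to supply: 1100.4 - 1.8Ps = -606 + 9Ps, so Ps = 158.
Buyers pay Pb = 158 − 30 = 128; x' = -606 + 9·158 = 816.
The subsidy expands output by 816 − 771 = 45 past the efficient level; on those units the gap between marginal cost and willingness to pay runs from 0 up to 30.
DWL = ½ × 30 × 45 = 675.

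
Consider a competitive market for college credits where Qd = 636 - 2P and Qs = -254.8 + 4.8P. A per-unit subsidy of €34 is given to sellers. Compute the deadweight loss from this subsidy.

Pre-subsidy: 636 - 2P = -254.8 + 4.8P gives P* = 131, Q* = 374.
With the subsidy, sellers receive Ps = Pb + 34 for each unit, where Pb is the price buyers pay.
Supply in terms of Pb becomes Qs = -254.8 + 4.8(Pb + 34) = -91.6 + 4.8Pb. Setting this equal to demand: 636 - 2Pb = -91.6 + 4.8Pb, so Pb = 107.
Sellers receive Ps = 107 + 34 = 141; Q' = 636 − 2·107 = 422.
The subsidy expands output by 422 − 374 = 48 past the efficient level; on those units the gap between marginal cost and willingness to pay runs from 0 up to 34.
DWL = ½ × 34 × 48 = 816.

Deadweight loss = €816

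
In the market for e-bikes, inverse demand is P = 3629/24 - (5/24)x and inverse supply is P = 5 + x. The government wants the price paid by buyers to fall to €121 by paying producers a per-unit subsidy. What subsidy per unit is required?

At a buyer price of 121, quantity demanded is 725.8 − 4.8·121 = 145.
Sellers supply 145 only when they receive Ps = 5 + 1·145 = 150.
s = Ps − Pb = 150 − 121 = 29.

Required subsidy s = €29 per unit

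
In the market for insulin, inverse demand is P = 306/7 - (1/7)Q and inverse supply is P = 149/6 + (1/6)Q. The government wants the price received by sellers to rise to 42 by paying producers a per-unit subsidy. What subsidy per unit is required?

Required subsidy s = 13 per unit

At a seller price of 42, quantity supplied is -149 + 6·42 = 103.
Buyers absorb 103 only when they pay Pb = 306/7 − (1/7)·103 = 29.
s = Ps − Pb = 42 − 29 = 13.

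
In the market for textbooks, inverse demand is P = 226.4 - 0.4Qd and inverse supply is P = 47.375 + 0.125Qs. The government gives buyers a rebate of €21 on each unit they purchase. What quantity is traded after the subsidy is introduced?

Pre-subsidy: 226.4 - 0.4Q = 47.375 + 0.125Q gives Q* = 341 and P* = 90.
With the rebate, buyers effectively pay Pb = Ps − 21, where Ps is the price sellers receive.
On the curves, Pb = 226.4 - 0.4Q and Ps = 47.375 + 0.125Q; the wedge Ps − Pb = 21 gives 47.375 + 0.125Q − (226.4 - 0.4Q) = 21, so Q' = 381.
Then Pb = 226.4 − 0.4·381 = 74 and Ps = 47.375 + 0.125·381 = 95.

Q' = 381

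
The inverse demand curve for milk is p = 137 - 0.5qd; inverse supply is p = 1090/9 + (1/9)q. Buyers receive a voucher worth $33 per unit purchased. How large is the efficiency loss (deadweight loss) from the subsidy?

Pre-subsidy: 137 - 0.5q = 1090/9 + (1/9)q gives q* = 26 and p* = 124.
With the rebate, buyers effectively pay pb = ps − 33, where ps is the price sellers receive.
On the curves, pb = 137 - 0.5q and ps = 1090/9 + (1/9)q; the wedge ps − pb = 33 gives 1090/9 + (1/9)q − (137 - 0.5q) = 33, so q' = 80.
Then pb = 137 − 0.5·80 = 97 and ps = 1090/9 + (1/9)·80 = 130.
The subsidy expands output by 80 − 26 = 54 past the efficient level; on those units the gap between marginal cost and willingness to pay runs from 0 up to 33.
DWL = ½ × 33 × 54 = 891.

Deadweight loss = $891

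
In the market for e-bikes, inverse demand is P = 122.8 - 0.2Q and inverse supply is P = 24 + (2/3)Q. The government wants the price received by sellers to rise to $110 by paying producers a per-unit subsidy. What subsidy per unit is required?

At a seller price of 110, quantity supplied is -36 + 1.5·110 = 129.
Buyers absorb 129 only when they pay Pb = 122.8 − 0.2·129 = 97.
s = Ps − Pb = 110 − 97 = 13.

Required subsidy s = $13 per unit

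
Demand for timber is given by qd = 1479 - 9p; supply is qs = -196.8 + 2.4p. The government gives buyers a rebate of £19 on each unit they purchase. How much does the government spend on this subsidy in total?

Government cost = £3648

Pre-subsidy: 1479 - 9p = -196.8 + 2.4p gives p* = 147, q* = 156.
With the rebate, buyers effectively pay pb = ps − 19, where ps is the price sellers receive.
Demand in terms of ps becomes qd = 1479 − 9(ps − 19) = 1650 - 9ps. Setting this equal to supply: 1650 - 9ps = -196.8 + 2.4ps, so ps = 162.
Buyers pay pb = 162 − 19 = 143; q' = -196.8 + 2.4·162 = 192.
Government outlay = subsidy × quantity = 19 × 192 = 3648.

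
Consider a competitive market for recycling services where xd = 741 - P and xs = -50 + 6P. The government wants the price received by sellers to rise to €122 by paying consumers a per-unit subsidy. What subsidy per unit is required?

Required subsidy s = €63 per unit

At a seller price of 122, quantity supplied is -50 + 6·122 = 682.
Buyers absorb 682 only when they pay Pb with 741 − 1·Pb = 682, i.e. Pb = 59.
s = Ps − Pb = 122 − 59 = 63.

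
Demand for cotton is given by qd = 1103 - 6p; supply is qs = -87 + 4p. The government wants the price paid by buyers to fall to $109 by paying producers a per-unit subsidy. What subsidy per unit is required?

Required subsidy s = $25 per unit

At a buyer price of 109, quantity demanded is 1103 − 6·109 = 449.
Sellers supply 449 only when they receive ps with -87 + 4·ps = 449, i.e. ps = 134.
s = ps − pb = 134 − 109 = 25.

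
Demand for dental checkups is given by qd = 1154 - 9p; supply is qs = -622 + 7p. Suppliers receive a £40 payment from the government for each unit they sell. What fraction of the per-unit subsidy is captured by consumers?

Pre-subsidy: 1154 - 9p = -622 + 7p gives p* = 111, q* = 155.
With the subsidy, sellers receive ps = pb + 40 for each unit, where pb is the price buyers pay.
Supply in terms of pb becomes qs = -622 + 7(pb + 40) = -342 + 7pb. Setting this equal to demand: 1154 - 9pb = -342 + 7pb, so pb = 93.5.
Sellers receive ps = 93.5 + 40 = 133.5; q' = 1154 − 9·93.5 = 312.5.
Buyers' price falls by p* − pb = 111 − 93.5 = 17.5; sellers' price rises by ps − p* = 133.5 − 111 = 22.5.
So consumers capture 17.5/40 = 0.4375 of each unit of subsidy.

Consumer share = 0.4375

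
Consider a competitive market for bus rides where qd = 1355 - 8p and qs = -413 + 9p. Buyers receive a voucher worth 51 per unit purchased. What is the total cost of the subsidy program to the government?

Government cost = 37689

Pre-subsidy: 1355 - 8p = -413 + 9p gives p* = 104, q* = 523.
With the rebate, buyers effectively pay pb = ps − 51, where ps is the price sellers receive.
Demand in terms of ps becomes qd = 1355 − 8(ps − 51) = 1763 - 8ps. Setting this equal to supply: 1763 - 8ps = -413 + 9ps, so ps = 128.
Buyers pay pb = 128 − 51 = 77; q' = -413 + 9·128 = 739.
Government outlay = subsidy × quantity = 51 × 739 = 37689.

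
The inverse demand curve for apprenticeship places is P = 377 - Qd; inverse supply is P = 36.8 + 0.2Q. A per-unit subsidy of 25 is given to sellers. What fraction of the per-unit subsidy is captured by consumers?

Consumer share = 5/6

Pre-subsidy: 377 - Q = 36.8 + 0.2Q gives Q* = 283.5 and P* = 93.5.
With the subsidy, sellers receive Ps = Pb + 25 for each unit, where Pb is the price buyers pay.
On the curves, Pb = 377 - Q and Ps = 36.8 + 0.2Q; the wedge Ps − Pb = 25 gives 36.8 + 0.2Q − (377 - Q) = 25, so Q' = 913/3.
Then Pb = 377 − 1·(913/3) = 218/3 and Ps = 36.8 + 0.2·(913/3) = 293/3.
Buyers' price falls by P* − Pb = 93.5 − 218/3 = 125/6; sellers' price rises by Ps − P* = 293/3 − 93.5 = 25/6.
So consumers capture (125/6)/25 = 5/6 of each unit of subsidy.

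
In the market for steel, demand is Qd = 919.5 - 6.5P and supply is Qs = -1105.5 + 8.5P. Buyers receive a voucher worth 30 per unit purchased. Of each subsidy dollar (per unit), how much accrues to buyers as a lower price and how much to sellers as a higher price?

Buyers gain 17 per unit; sellers gain 13 per unit

Pre-subsidy: 919.5 - 6.5P = -1105.5 + 8.5P gives P* = 135, Q* = 42.
With the rebate, buyers effectively pay Pb = Ps − 30, where Ps is the price sellers receive.
Demand in terms of Ps becomes Qd = 919.5 − 6.5(Ps − 30) = 1114.5 - 6.5Ps. Setting this equal to supply: 1114.5 - 6.5Ps = -1105.5 + 8.5Ps, so Ps = 148.
Buyers pay Pb = 148 − 30 = 118; Q' = -1105.5 + 8.5·148 = 152.5.
Buyers' price falls by P* − Pb = 135 − 118 = 17; sellers' price rises by Ps − P* = 148 − 135 = 13.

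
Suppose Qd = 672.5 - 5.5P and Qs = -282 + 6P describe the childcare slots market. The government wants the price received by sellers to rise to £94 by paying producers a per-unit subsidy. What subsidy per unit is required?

Required subsidy s = £23 per unit

At a seller price of 94, quantity supplied is -282 + 6·94 = 282.
Buyers absorb 282 only when they pay Pb with 672.5 − 5.5·Pb = 282, i.e. Pb = 71.
s = Ps − Pb = 94 − 71 = 23.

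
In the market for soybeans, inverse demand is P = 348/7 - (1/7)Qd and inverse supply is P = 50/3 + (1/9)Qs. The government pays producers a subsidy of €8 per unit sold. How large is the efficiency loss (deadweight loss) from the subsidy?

Deadweight loss = €126

Pre-subsidy: 348/7 - (1/7)Q = 50/3 + (1/9)Q gives Q* = 130.125 and P* = 31.125.
With the subsidy, sellers receive Ps = Pb + 8 for each unit, where Pb is the price buyers pay.
On the curves, Pb = 348/7 - (1/7)Q and Ps = 50/3 + (1/9)Q; the wedge Ps − Pb = 8 gives 50/3 + (1/9)Q − (348/7 - (1/7)Q) = 8, so Q' = 161.625.
Then Pb = 348/7 − (1/7)·161.625 = 26.625 and Ps = 50/3 + (1/9)·161.625 = 34.625.
The subsidy expands output by 161.625 − 130.125 = 31.5 past the efficient level; on those units the gap between marginal cost and willingness to pay runs from 0 up to 8.
DWL = ½ × 8 × 31.5 = 126.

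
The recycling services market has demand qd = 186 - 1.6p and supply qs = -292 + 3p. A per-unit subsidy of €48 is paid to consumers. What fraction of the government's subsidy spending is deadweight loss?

DWL / government spending = 288/803

Pre-subsidy: 186 - 1.6p = -292 + 3p gives p* = 2390/23, q* = 454/23.
With the rebate, buyers effectively pay pb = ps − 48, where ps is the price sellers receive.
Demand in terms of ps becomes qd = 186 − 1.6(ps − 48) = 262.8 - 1.6ps. Setting this equal to supply: 262.8 - 1.6ps = -292 + 3ps, so ps = 2774/23.
Buyers pay pb = 2774/23 − 48 = 1670/23; q' = -292 + 3·(2774/23) = 1606/23.
ΔCS = ½(454/23 + 1606/23)(2390/23 − 1670/23) = 741600/529; ΔPS = ½(454/23 + 1606/23)(2774/23 − 2390/23) = 395520/529.
Government spending = 48 × 1606/23 = 77088/23.
DWL = ½ × 48 × (1606/23 − 454/23) = 27648/23; fraction = (27648/23) / (77088/23) = 288/803.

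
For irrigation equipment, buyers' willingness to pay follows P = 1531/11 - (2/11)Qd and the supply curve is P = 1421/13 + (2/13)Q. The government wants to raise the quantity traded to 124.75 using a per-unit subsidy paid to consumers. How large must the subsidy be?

Required subsidy s = 12 per unit

At Q = 124.75, from the demand curve buyers pay Pb = 1531/11 − (2/11)·124.75 = 116.5; from the supply curve sellers need Ps = 1421/13 + (2/13)·124.75 = 128.5.
The subsidy must fill the gap: s = Ps − Pb = 128.5 − 116.5 = 12.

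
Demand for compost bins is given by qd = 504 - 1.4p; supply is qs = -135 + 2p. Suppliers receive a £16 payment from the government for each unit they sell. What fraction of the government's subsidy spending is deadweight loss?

Pre-subsidy: 504 - 1.4p = -135 + 2p gives p* = 3195/17, q* = 4095/17.
With the subsidy, sellers receive ps = pb + 16 for each unit, where pb is the price buyers pay.
Supply in terms of pb becomes qs = -135 + 2(pb + 16) = -103 + 2pb. Setting this equal to demand: 504 - 1.4pb = -103 + 2pb, so pb = 3035/17.
Sellers receive ps = 3035/17 + 16 = 3307/17; q' = 504 − 1.4·(3035/17) = 4319/17.
ΔCS = ½(4095/17 + 4319/17)(3195/17 − 3035/17) = 673120/289; ΔPS = ½(4095/17 + 4319/17)(3307/17 − 3195/17) = 471184/289.
Government spending = 16 × 4319/17 = 69104/17.
DWL = ½ × 16 × (4319/17 − 4095/17) = 1792/17; fraction = (1792/17) / (69104/17) = 16/617.

DWL / government spending = 16/617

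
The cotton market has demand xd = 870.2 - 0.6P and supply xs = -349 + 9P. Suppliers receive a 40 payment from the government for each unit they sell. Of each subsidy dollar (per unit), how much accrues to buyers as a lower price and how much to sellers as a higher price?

Buyers gain 37.5 per unit; sellers gain 2.5 per unit

Pre-subsidy: 870.2 - 0.6P = -349 + 9P gives P* = 127, x* = 794.
With the subsidy, sellers receive Ps = Pb + 40 for each unit, where Pb is the price buyers pay.
Supply in terms of Pb becomes xs = -349 + 9(Pb + 40) = 11 + 9Pb. Setting this equal to demand: 870.2 - 0.6Pb = 11 + 9Pb, so Pb = 89.5.
Sellers receive Ps = 89.5 + 40 = 129.5; x' = 870.2 − 0.6·89.5 = 816.5.
Buyers' price falls by P* − Pb = 127 − 89.5 = 37.5; sellers' price rises by Ps − P* = 129.5 − 127 = 2.5.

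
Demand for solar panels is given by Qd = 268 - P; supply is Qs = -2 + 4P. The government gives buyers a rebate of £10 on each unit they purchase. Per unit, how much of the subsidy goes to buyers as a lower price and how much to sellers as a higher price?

Buyers gain £8 per unit; sellers gain £2 per unit

Pre-subsidy: 268 - P = -2 + 4P gives P* = 54, Q* = 214.
With the rebate, buyers effectively pay Pb = Ps − 10, where Ps is the price sellers receive.
Demand in terms of Ps becomes Qd = 268 − 1(Ps − 10) = 278 - Ps. Setting this equal to supply: 278 - Ps = -2 + 4Ps, so Ps = 56.
Buyers pay Pb = 56 − 10 = 46; Q' = -2 + 4·56 = 222.
Buyers' price falls by P* − Pb = 54 − 46 = 8; sellers' price rises by Ps − P* = 56 − 54 = 2.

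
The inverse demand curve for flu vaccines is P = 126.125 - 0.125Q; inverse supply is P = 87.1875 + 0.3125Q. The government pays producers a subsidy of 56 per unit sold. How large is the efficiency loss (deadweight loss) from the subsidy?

Deadweight loss = 3584

Pre-subsidy: 126.125 - 0.125Q = 87.1875 + 0.3125Q gives Q* = 89 and P* = 115.
With the subsidy, sellers receive Ps = Pb + 56 for each unit, where Pb is the price buyers pay.
On the curves, Pb = 126.125 - 0.125Q and Ps = 87.1875 + 0.3125Q; the wedge Ps − Pb = 56 gives 87.1875 + 0.3125Q − (126.125 - 0.125Q) = 56, so Q' = 217.
Then Pb = 126.125 − 0.125·217 = 99 and Ps = 87.1875 + 0.3125·217 = 155.
The subsidy expands output by 217 − 89 = 128 past the efficient level; on those units the gap between marginal cost and willingness to pay runs from 0 up to 56.
DWL = ½ × 56 × 128 = 3584.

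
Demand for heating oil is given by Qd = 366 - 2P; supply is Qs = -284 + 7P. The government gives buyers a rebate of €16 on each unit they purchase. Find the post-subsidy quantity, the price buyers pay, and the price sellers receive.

Pre-subsidy: 366 - 2P = -284 + 7P gives P* = 650/9, Q* = 1994/9.
With the rebate, buyers effectively pay Pb = Ps − 16, where Ps is the price sellers receive.
Demand in terms of Ps becomes Qd = 366 − 2(Ps − 16) = 398 - 2Ps. Setting this equal to supply: 398 - 2Ps = -284 + 7Ps, so Ps = 682/9.
Buyers pay Pb = 682/9 − 16 = 538/9; Q' = -284 + 7·(682/9) = 2218/9.

Q' = 2218/9; buyers pay 538/9; sellers receive 682/9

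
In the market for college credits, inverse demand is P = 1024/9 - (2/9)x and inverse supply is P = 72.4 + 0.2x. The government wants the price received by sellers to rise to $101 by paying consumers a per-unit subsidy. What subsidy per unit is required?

Required subsidy s = $19 per unit

At a seller price of 101, quantity supplied is -362 + 5·101 = 143.
Buyers absorb 143 only when they pay Pb = 1024/9 − (2/9)·143 = 82.
s = Ps − Pb = 101 − 82 = 19.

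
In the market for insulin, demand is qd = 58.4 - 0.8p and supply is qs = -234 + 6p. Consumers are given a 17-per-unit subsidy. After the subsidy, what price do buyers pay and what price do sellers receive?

Buyers pay 28; sellers receive 45

Pre-subsidy: 58.4 - 0.8p = -234 + 6p gives p* = 43, q* = 24.
With the rebate, buyers effectively pay pb = ps − 17, where ps is the price sellers receive.
Demand in terms of ps becomes qd = 58.4 − 0.8(ps − 17) = 72 - 0.8ps. Setting this equal to supply: 72 - 0.8ps = -234 + 6ps, so ps = 45.
Buyers pay pb = 45 − 17 = 28; q' = -234 + 6·45 = 36.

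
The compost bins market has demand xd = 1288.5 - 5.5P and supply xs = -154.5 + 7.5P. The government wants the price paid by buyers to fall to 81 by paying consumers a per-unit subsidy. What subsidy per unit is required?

At a buyer price of 81, quantity demanded is 1288.5 − 5.5·81 = 843.
Sellers supply 843 only when they receive Ps with -154.5 + 7.5·Ps = 843, i.e. Ps = 133.
s = Ps − Pb = 133 − 81 = 52.

Required subsidy s = 52 per unit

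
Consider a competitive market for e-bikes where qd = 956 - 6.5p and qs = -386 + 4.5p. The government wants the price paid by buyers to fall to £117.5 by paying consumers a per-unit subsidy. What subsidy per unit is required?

Required subsidy s = £11 per unit

At a buyer price of 117.5, quantity demanded is 956 − 6.5·117.5 = 192.25.
Sellers supply 192.25 only when they receive ps with -386 + 4.5·ps = 192.25, i.e. ps = 128.5.
s = ps − pb = 128.5 − 117.5 = 11.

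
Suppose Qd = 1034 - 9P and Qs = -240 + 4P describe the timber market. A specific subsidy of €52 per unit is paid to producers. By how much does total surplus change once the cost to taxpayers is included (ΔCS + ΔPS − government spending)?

Pre-subsidy: 1034 - 9P = -240 + 4P gives P* = 98, Q* = 152.
With the subsidy, sellers receive Ps = Pb + 52 for each unit, where Pb is the price buyers pay.
Supply in terms of Pb becomes Qs = -240 + 4(Pb + 52) = -32 + 4Pb. Setting this equal to demand: 1034 - 9Pb = -32 + 4Pb, so Pb = 82.
Sellers receive Ps = 82 + 52 = 134; Q' = 1034 − 9·82 = 296.
ΔCS = ½(152 + 296)(98 − 82) = 3584; ΔPS = ½(152 + 296)(134 − 98) = 8064.
Government spending = 52 × 296 = 15392.
Net change = 3584 + 8064 − 15392 = -3744. The loss equals the DWL triangle ½·52·144.

Net change in total surplus = -€3744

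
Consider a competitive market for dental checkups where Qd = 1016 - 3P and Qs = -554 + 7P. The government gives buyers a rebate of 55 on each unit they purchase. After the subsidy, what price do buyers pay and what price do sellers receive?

Pre-subsidy: 1016 - 3P = -554 + 7P gives P* = 157, Q* = 545.
With the rebate, buyers effectively pay Pb = Ps − 55, where Ps is the price sellers receive.
Demand in terms of Ps becomes Qd = 1016 − 3(Ps − 55) = 1181 - 3Ps. Setting this equal to supply: 1181 - 3Ps = -554 + 7Ps, so Ps = 173.5.
Buyers pay Pb = 173.5 − 55 = 118.5; Q' = -554 + 7·173.5 = 660.5.

Buyers pay 118.5; sellers receive 173.5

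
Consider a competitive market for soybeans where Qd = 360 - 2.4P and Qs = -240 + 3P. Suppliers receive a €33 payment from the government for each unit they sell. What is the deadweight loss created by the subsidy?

Pre-subsidy: 360 - 2.4P = -240 + 3P gives P* = 1000/9, Q* = 280/3.
With the subsidy, sellers receive Ps = Pb + 33 for each unit, where Pb is the price buyers pay.
Supply in terms of Pb becomes Qs = -240 + 3(Pb + 33) = -141 + 3Pb. Setting this equal to demand: 360 - 2.4Pb = -141 + 3Pb, so Pb = 835/9.
Sellers receive Ps = 835/9 + 33 = 1132/9; Q' = 360 − 2.4·(835/9) = 412/3.
The subsidy expands output by 412/3 − 280/3 = 44 past the efficient level; on those units the gap between marginal cost and willingness to pay runs from 0 up to 33.
DWL = ½ × 33 × 44 = 726.

Deadweight loss = €726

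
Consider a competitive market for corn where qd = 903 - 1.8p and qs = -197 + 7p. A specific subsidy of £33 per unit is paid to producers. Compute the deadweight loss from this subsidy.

Deadweight loss = £779.625

Pre-subsidy: 903 - 1.8p = -197 + 7p gives p* = 125, q* = 678.
With the subsidy, sellers receive ps = pb + 33 for each unit, where pb is the price buyers pay.
Supply in terms of pb becomes qs = -197 + 7(pb + 33) = 34 + 7pb. Setting this equal to demand: 903 - 1.8pb = 34 + 7pb, so pb = 98.75.
Sellers receive ps = 98.75 + 33 = 131.75; q' = 903 − 1.8·98.75 = 725.25.
The subsidy expands output by 725.25 − 678 = 47.25 past the efficient level; on those units the gap between marginal cost and willingness to pay runs from 0 up to 33.
DWL = ½ × 33 × 47.25 = 779.625.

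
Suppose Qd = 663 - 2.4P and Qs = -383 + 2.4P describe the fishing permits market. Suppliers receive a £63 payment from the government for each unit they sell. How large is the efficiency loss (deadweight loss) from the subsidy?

Deadweight loss = £2381.4

Pre-subsidy: 663 - 2.4P = -383 + 2.4P gives P* = 2615/12, Q* = 140.
With the subsidy, sellers receive Ps = Pb + 63 for each unit, where Pb is the price buyers pay.
Supply in terms of Pb becomes Qs = -383 + 2.4(Pb + 63) = -231.8 + 2.4Pb. Setting this equal to demand: 663 - 2.4Pb = -231.8 + 2.4Pb, so Pb = 2237/12.
Sellers receive Ps = 2237/12 + 63 = 2993/12; Q' = 663 − 2.4·(2237/12) = 215.6.
The subsidy expands output by 215.6 − 140 = 75.6 past the efficient level; on those units the gap between marginal cost and willingness to pay runs from 0 up to 63.
DWL = ½ × 63 × 75.6 = 2381.4.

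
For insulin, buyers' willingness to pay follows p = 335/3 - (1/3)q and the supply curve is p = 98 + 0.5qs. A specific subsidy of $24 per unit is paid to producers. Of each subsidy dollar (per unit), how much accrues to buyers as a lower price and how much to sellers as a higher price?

Pre-subsidy: 335/3 - (1/3)q = 98 + 0.5q gives q* = 16.4 and p* = 106.2.
With the subsidy, sellers receive ps = pb + 24 for each unit, where pb is the price buyers pay.
On the curves, pb = 335/3 - (1/3)q and ps = 98 + 0.5q; the wedge ps − pb = 24 gives 98 + 0.5q − (335/3 - (1/3)q) = 24, so q' = 45.2.
Then pb = 335/3 − (1/3)·45.2 = 96.6 and ps = 98 + 0.5·45.2 = 120.6.
Buyers' price falls by p* − pb = 106.2 − 96.6 = 9.6; sellers' price rises by ps − p* = 120.6 − 106.2 = 14.4.

Buyers gain $9.6 per unit; sellers gain $14.4 per unit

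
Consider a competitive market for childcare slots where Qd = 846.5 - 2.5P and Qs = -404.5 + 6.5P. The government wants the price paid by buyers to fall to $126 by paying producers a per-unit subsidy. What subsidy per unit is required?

Required subsidy s = $18 per unit

At a buyer price of 126, quantity demanded is 846.5 − 2.5·126 = 531.5.
Sellers supply 531.5 only when they receive Ps with -404.5 + 6.5·Ps = 531.5, i.e. Ps = 144.
s = Ps − Pb = 144 − 126 = 18.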